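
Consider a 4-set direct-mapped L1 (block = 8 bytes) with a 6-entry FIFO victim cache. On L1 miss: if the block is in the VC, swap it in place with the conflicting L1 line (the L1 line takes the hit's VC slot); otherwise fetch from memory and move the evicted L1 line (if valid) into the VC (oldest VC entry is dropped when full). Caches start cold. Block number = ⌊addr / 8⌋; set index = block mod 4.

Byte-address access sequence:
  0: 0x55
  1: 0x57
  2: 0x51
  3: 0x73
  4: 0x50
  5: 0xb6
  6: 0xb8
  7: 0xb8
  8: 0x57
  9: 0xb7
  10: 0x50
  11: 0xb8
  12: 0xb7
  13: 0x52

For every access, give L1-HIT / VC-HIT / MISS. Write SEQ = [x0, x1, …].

SEQ = [MISS, L1-HIT, L1-HIT, MISS, VC-HIT, MISS, MISS, L1-HIT, VC-HIT, VC-HIT, VC-HIT, L1-HIT, VC-HIT, VC-HIT]

#0 0x55→b10/s2 MISS; vc=[]
#1 0x57→b10/s2 L1-HIT; vc=[]
#2 0x51→b10/s2 L1-HIT; vc=[]
#3 0x73→b14/s2 MISS; vc=[10]
#4 0x50→b10/s2 VC-HIT; vc=[14]
#5 0xb6→b22/s2 MISS; vc=[14,10]
#6 0xb8→b23/s3 MISS; vc=[14,10]
#7 0xb8→b23/s3 L1-HIT; vc=[14,10]
#8 0x57→b10/s2 VC-HIT; vc=[14,22]
#9 0xb7→b22/s2 VC-HIT; vc=[14,10]
#10 0x50→b10/s2 VC-HIT; vc=[14,22]
#11 0xb8→b23/s3 L1-HIT; vc=[14,22]
#12 0xb7→b22/s2 VC-HIT; vc=[14,10]
#13 0x52→b10/s2 VC-HIT; vc=[14,22]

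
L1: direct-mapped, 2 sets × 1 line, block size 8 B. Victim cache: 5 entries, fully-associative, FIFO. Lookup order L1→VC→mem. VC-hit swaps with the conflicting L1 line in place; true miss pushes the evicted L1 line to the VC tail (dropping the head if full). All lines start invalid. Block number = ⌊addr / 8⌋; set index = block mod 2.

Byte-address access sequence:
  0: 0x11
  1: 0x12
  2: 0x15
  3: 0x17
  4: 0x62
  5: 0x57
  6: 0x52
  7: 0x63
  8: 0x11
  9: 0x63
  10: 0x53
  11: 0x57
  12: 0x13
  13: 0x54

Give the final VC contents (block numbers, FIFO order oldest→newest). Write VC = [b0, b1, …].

0: 0x11 (blk 2, set 0) → MISS  vc=[]
1: 0x12 (blk 2, set 0) → L1-HIT  vc=[]
2: 0x15 (blk 2, set 0) → L1-HIT  vc=[]
3: 0x17 (blk 2, set 0) → L1-HIT  vc=[]
4: 0x62 (blk 12, set 0) → MISS  vc=[2]
5: 0x57 (blk 10, set 0) → MISS  vc=[2, 12]
6: 0x52 (blk 10, set 0) → L1-HIT  vc=[2, 12]
7: 0x63 (blk 12, set 0) → VC-HIT  vc=[2, 10]
8: 0x11 (blk 2, set 0) → VC-HIT  vc=[12, 10]
9: 0x63 (blk 12, set 0) → VC-HIT  vc=[2, 10]
10: 0x53 (blk 10, set 0) → VC-HIT  vc=[2, 12]
11: 0x57 (blk 10, set 0) → L1-HIT  vc=[2, 12]
12: 0x13 (blk 2, set 0) → VC-HIT  vc=[10, 12]
13: 0x54 (blk 10, set 0) → VC-HIT  vc=[2, 12]

VC = [2, 12]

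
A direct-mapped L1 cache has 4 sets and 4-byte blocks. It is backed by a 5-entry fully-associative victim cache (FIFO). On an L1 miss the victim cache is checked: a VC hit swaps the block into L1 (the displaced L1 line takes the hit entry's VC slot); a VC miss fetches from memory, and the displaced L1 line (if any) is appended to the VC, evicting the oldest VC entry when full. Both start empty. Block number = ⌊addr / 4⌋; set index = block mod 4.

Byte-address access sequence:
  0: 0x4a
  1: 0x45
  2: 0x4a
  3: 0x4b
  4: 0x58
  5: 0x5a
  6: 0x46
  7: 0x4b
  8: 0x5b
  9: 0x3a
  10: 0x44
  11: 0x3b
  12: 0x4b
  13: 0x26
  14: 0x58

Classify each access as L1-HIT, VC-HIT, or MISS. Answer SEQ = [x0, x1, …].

SEQ = [MISS, MISS, L1-HIT, L1-HIT, MISS, L1-HIT, L1-HIT, VC-HIT, VC-HIT, MISS, L1-HIT, L1-HIT, VC-HIT, MISS, VC-HIT]

  [0] addr=0x4a blk=18 s=2: MISS | VC []
  [1] addr=0x45 blk=17 s=1: MISS | VC []
  [2] addr=0x4a blk=18 s=2: L1-HIT | VC []
  [3] addr=0x4b blk=18 s=2: L1-HIT | VC []
  [4] addr=0x58 blk=22 s=2: MISS | VC [18]
  [5] addr=0x5a blk=22 s=2: L1-HIT | VC [18]
  [6] addr=0x46 blk=17 s=1: L1-HIT | VC [18]
  [7] addr=0x4b blk=18 s=2: VC-HIT | VC [22]
  [8] addr=0x5b blk=22 s=2: VC-HIT | VC [18]
  [9] addr=0x3a blk=14 s=2: MISS | VC [18, 22]
  [10] addr=0x44 blk=17 s=1: L1-HIT | VC [18, 22]
  [11] addr=0x3b blk=14 s=2: L1-HIT | VC [18, 22]
  [12] addr=0x4b blk=18 s=2: VC-HIT | VC [14, 22]
  [13] addr=0x26 blk=9 s=1: MISS | VC [14, 22, 17]
  [14] addr=0x58 blk=22 s=2: VC-HIT | VC [14, 18, 17]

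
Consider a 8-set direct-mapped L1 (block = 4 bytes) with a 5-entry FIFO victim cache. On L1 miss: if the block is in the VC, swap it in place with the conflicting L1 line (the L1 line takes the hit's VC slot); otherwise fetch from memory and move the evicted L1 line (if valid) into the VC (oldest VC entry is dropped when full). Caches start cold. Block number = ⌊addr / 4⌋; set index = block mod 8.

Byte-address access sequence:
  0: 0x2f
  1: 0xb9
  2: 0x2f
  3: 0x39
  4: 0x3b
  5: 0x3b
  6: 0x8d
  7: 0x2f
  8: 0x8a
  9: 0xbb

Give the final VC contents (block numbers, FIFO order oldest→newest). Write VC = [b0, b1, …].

0: 0x2f (blk 11, set 3) → MISS  vc=[]
1: 0xb9 (blk 46, set 6) → MISS  vc=[]
2: 0x2f (blk 11, set 3) → L1-HIT  vc=[]
3: 0x39 (blk 14, set 6) → MISS  vc=[46]
4: 0x3b (blk 14, set 6) → L1-HIT  vc=[46]
5: 0x3b (blk 14, set 6) → L1-HIT  vc=[46]
6: 0x8d (blk 35, set 3) → MISS  vc=[46, 11]
7: 0x2f (blk 11, set 3) → VC-HIT  vc=[46, 35]
8: 0x8a (blk 34, set 2) → MISS  vc=[46, 35]
9: 0xbb (blk 46, set 6) → VC-HIT  vc=[14, 35]

VC = [14, 35]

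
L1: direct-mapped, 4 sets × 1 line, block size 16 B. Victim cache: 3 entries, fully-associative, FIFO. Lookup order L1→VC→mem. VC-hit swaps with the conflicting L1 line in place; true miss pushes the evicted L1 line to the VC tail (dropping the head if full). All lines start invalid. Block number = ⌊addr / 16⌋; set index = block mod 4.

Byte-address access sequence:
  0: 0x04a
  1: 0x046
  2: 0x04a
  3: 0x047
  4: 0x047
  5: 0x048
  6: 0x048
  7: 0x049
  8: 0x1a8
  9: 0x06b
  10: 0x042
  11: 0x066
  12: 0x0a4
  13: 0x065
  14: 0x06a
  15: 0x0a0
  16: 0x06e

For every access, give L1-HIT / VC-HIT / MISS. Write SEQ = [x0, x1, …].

SEQ = [MISS, L1-HIT, L1-HIT, L1-HIT, L1-HIT, L1-HIT, L1-HIT, L1-HIT, MISS, MISS, L1-HIT, L1-HIT, MISS, VC-HIT, L1-HIT, VC-HIT, VC-HIT]

  [0] addr=0x4a blk=4 s=0: MISS | VC []
  [1] addr=0x46 blk=4 s=0: L1-HIT | VC []
  [2] addr=0x4a blk=4 s=0: L1-HIT | VC []
  [3] addr=0x47 blk=4 s=0: L1-HIT | VC []
  [4] addr=0x47 blk=4 s=0: L1-HIT | VC []
  [5] addr=0x48 blk=4 s=0: L1-HIT | VC []
  [6] addr=0x48 blk=4 s=0: L1-HIT | VC []
  [7] addr=0x49 blk=4 s=0: L1-HIT | VC []
  [8] addr=0x1a8 blk=26 s=2: MISS | VC []
  [9] addr=0x6b blk=6 s=2: MISS | VC [26]
  [10] addr=0x42 blk=4 s=0: L1-HIT | VC [26]
  [11] addr=0x66 blk=6 s=2: L1-HIT | VC [26]
  [12] addr=0xa4 blk=10 s=2: MISS | VC [26, 6]
  [13] addr=0x65 blk=6 s=2: VC-HIT | VC [26, 10]
  [14] addr=0x6a blk=6 s=2: L1-HIT | VC [26, 10]
  [15] addr=0xa0 blk=10 s=2: VC-HIT | VC [26, 6]
  [16] addr=0x6e blk=6 s=2: VC-HIT | VC [26, 10]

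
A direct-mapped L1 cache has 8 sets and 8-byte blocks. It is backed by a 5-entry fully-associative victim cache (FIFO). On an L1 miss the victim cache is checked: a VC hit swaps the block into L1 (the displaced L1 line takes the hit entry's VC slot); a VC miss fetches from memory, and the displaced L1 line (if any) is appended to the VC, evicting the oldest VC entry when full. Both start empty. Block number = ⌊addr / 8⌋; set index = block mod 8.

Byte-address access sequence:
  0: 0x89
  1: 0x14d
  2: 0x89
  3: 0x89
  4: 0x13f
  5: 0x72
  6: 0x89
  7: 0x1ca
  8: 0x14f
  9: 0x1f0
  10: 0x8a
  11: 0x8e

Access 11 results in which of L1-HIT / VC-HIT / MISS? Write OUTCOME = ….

#0 0x89→b17/s1 MISS; vc=[]
#1 0x14d→b41/s1 MISS; vc=[17]
#2 0x89→b17/s1 VC-HIT; vc=[41]
#3 0x89→b17/s1 L1-HIT; vc=[41]
#4 0x13f→b39/s7 MISS; vc=[41]
#5 0x72→b14/s6 MISS; vc=[41]
#6 0x89→b17/s1 L1-HIT; vc=[41]
#7 0x1ca→b57/s1 MISS; vc=[41,17]
#8 0x14f→b41/s1 VC-HIT; vc=[57,17]
#9 0x1f0→b62/s6 MISS; vc=[57,17,14]
#10 0x8a→b17/s1 VC-HIT; vc=[57,41,14]
#11 0x8e→b17/s1 L1-HIT; vc=[57,41,14]

OUTCOME = L1-HIT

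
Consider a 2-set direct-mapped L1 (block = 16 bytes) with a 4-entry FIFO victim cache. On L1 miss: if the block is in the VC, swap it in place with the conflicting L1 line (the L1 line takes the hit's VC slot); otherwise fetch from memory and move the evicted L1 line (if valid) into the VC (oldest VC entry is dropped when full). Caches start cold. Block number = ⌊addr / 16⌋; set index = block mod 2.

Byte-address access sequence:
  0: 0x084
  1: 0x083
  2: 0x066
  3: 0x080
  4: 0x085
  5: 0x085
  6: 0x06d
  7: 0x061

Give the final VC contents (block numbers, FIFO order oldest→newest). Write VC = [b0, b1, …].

VC = [8]

#0 0x84→b8/s0 MISS; vc=[]
#1 0x83→b8/s0 L1-HIT; vc=[]
#2 0x66→b6/s0 MISS; vc=[8]
#3 0x80→b8/s0 VC-HIT; vc=[6]
#4 0x85→b8/s0 L1-HIT; vc=[6]
#5 0x85→b8/s0 L1-HIT; vc=[6]
#6 0x6d→b6/s0 VC-HIT; vc=[8]
#7 0x61→b6/s0 L1-HIT; vc=[8]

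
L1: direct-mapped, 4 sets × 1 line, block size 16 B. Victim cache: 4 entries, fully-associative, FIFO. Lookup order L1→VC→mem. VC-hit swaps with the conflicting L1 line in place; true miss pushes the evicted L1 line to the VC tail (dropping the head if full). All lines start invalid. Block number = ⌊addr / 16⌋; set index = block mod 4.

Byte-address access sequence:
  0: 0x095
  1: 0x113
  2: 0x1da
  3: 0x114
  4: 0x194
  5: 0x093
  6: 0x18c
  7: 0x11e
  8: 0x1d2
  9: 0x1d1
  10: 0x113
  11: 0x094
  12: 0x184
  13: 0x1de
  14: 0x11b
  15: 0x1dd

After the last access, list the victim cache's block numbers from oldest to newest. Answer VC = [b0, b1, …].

VC = [25, 9, 17]

#0 0x95→b9/s1 MISS; vc=[]
#1 0x113→b17/s1 MISS; vc=[9]
#2 0x1da→b29/s1 MISS; vc=[9,17]
#3 0x114→b17/s1 VC-HIT; vc=[9,29]
#4 0x194→b25/s1 MISS; vc=[9,29,17]
#5 0x93→b9/s1 VC-HIT; vc=[25,29,17]
#6 0x18c→b24/s0 MISS; vc=[25,29,17]
#7 0x11e→b17/s1 VC-HIT; vc=[25,29,9]
#8 0x1d2→b29/s1 VC-HIT; vc=[25,17,9]
#9 0x1d1→b29/s1 L1-HIT; vc=[25,17,9]
#10 0x113→b17/s1 VC-HIT; vc=[25,29,9]
#11 0x94→b9/s1 VC-HIT; vc=[25,29,17]
#12 0x184→b24/s0 L1-HIT; vc=[25,29,17]
#13 0x1de→b29/s1 VC-HIT; vc=[25,9,17]
#14 0x11b→b17/s1 VC-HIT; vc=[25,9,29]
#15 0x1dd→b29/s1 VC-HIT; vc=[25,9,17]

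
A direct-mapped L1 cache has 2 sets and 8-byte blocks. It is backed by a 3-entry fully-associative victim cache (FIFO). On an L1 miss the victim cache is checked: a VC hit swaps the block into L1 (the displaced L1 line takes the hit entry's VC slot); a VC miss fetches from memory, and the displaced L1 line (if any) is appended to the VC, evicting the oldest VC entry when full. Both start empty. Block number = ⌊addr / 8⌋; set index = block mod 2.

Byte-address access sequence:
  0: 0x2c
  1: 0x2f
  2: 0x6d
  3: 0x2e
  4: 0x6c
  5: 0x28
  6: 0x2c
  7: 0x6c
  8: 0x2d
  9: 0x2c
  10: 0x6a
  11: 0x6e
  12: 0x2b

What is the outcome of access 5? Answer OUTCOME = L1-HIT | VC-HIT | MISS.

0: 0x2c (blk 5, set 1) → MISS  vc=[]
1: 0x2f (blk 5, set 1) → L1-HIT  vc=[]
2: 0x6d (blk 13, set 1) → MISS  vc=[5]
3: 0x2e (blk 5, set 1) → VC-HIT  vc=[13]
4: 0x6c (blk 13, set 1) → VC-HIT  vc=[5]
5: 0x28 (blk 5, set 1) → VC-HIT  vc=[13]
6: 0x2c (blk 5, set 1) → L1-HIT  vc=[13]
7: 0x6c (blk 13, set 1) → VC-HIT  vc=[5]
8: 0x2d (blk 5, set 1) → VC-HIT  vc=[13]
9: 0x2c (blk 5, set 1) → L1-HIT  vc=[13]
10: 0x6a (blk 13, set 1) → VC-HIT  vc=[5]
11: 0x6e (blk 13, set 1) → L1-HIT  vc=[5]
12: 0x2b (blk 5, set 1) → VC-HIT  vc=[13]

OUTCOME = VC-HIT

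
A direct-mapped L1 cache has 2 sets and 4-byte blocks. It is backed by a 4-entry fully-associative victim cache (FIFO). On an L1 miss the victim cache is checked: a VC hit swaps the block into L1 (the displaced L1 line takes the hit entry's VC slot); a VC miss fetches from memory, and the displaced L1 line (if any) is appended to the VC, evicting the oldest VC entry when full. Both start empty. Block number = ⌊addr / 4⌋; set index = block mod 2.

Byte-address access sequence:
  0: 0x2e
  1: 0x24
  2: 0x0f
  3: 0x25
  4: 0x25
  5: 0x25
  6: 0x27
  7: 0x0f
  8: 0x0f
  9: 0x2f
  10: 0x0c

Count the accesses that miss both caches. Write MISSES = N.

#0 0x2e→b11/s1 MISS; vc=[]
#1 0x24→b9/s1 MISS; vc=[11]
#2 0xf→b3/s1 MISS; vc=[11,9]
#3 0x25→b9/s1 VC-HIT; vc=[11,3]
#4 0x25→b9/s1 L1-HIT; vc=[11,3]
#5 0x25→b9/s1 L1-HIT; vc=[11,3]
#6 0x27→b9/s1 L1-HIT; vc=[11,3]
#7 0xf→b3/s1 VC-HIT; vc=[11,9]
#8 0xf→b3/s1 L1-HIT; vc=[11,9]
#9 0x2f→b11/s1 VC-HIT; vc=[3,9]
#10 0xc→b3/s1 VC-HIT; vc=[11,9]

MISSES = 3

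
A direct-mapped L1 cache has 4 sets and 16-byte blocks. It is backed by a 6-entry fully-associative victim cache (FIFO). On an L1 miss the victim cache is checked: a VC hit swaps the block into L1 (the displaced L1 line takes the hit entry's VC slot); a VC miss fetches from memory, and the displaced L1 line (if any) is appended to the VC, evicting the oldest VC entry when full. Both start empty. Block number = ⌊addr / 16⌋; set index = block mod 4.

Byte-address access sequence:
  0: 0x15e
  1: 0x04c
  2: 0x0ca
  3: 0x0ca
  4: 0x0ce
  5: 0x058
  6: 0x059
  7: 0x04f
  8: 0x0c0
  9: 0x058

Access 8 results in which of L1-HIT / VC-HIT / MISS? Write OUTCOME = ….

OUTCOME = VC-HIT

  [0] addr=0x15e blk=21 s=1: MISS | VC []
  [1] addr=0x4c blk=4 s=0: MISS | VC []
  [2] addr=0xca blk=12 s=0: MISS | VC [4]
  [3] addr=0xca blk=12 s=0: L1-HIT | VC [4]
  [4] addr=0xce blk=12 s=0: L1-HIT | VC [4]
  [5] addr=0x58 blk=5 s=1: MISS | VC [4, 21]
  [6] addr=0x59 blk=5 s=1: L1-HIT | VC [4, 21]
  [7] addr=0x4f blk=4 s=0: VC-HIT | VC [12, 21]
  [8] addr=0xc0 blk=12 s=0: VC-HIT | VC [4, 21]
  [9] addr=0x58 blk=5 s=1: L1-HIT | VC [4, 21]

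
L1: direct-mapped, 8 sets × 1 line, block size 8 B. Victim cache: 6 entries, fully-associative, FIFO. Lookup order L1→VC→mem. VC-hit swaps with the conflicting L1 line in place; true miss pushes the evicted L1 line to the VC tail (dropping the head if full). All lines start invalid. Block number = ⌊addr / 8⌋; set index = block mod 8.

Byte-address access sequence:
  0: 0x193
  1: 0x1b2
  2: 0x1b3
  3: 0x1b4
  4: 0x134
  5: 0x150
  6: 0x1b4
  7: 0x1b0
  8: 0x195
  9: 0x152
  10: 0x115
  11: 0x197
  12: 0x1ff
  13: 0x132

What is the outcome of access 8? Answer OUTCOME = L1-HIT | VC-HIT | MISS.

OUTCOME = VC-HIT

#0 0x193→b50/s2 MISS; vc=[]
#1 0x1b2→b54/s6 MISS; vc=[]
#2 0x1b3→b54/s6 L1-HIT; vc=[]
#3 0x1b4→b54/s6 L1-HIT; vc=[]
#4 0x134→b38/s6 MISS; vc=[54]
#5 0x150→b42/s2 MISS; vc=[54,50]
#6 0x1b4→b54/s6 VC-HIT; vc=[38,50]
#7 0x1b0→b54/s6 L1-HIT; vc=[38,50]
#8 0x195→b50/s2 VC-HIT; vc=[38,42]
#9 0x152→b42/s2 VC-HIT; vc=[38,50]
#10 0x115→b34/s2 MISS; vc=[38,50,42]
#11 0x197→b50/s2 VC-HIT; vc=[38,34,42]
#12 0x1ff→b63/s7 MISS; vc=[38,34,42]
#13 0x132→b38/s6 VC-HIT; vc=[54,34,42]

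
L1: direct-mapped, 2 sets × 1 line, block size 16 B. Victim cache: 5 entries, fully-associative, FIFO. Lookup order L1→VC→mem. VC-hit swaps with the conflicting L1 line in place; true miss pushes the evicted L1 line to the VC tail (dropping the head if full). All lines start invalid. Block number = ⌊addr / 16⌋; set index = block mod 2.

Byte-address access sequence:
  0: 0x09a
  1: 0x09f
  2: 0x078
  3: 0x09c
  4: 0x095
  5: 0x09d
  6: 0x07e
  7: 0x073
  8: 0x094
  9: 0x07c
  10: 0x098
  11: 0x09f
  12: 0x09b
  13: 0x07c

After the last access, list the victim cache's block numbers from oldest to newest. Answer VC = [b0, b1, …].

VC = [9]

#0 0x9a→b9/s1 MISS; vc=[]
#1 0x9f→b9/s1 L1-HIT; vc=[]
#2 0x78→b7/s1 MISS; vc=[9]
#3 0x9c→b9/s1 VC-HIT; vc=[7]
#4 0x95→b9/s1 L1-HIT; vc=[7]
#5 0x9d→b9/s1 L1-HIT; vc=[7]
#6 0x7e→b7/s1 VC-HIT; vc=[9]
#7 0x73→b7/s1 L1-HIT; vc=[9]
#8 0x94→b9/s1 VC-HIT; vc=[7]
#9 0x7c→b7/s1 VC-HIT; vc=[9]
#10 0x98→b9/s1 VC-HIT; vc=[7]
#11 0x9f→b9/s1 L1-HIT; vc=[7]
#12 0x9b→b9/s1 L1-HIT; vc=[7]
#13 0x7c→b7/s1 VC-HIT; vc=[9]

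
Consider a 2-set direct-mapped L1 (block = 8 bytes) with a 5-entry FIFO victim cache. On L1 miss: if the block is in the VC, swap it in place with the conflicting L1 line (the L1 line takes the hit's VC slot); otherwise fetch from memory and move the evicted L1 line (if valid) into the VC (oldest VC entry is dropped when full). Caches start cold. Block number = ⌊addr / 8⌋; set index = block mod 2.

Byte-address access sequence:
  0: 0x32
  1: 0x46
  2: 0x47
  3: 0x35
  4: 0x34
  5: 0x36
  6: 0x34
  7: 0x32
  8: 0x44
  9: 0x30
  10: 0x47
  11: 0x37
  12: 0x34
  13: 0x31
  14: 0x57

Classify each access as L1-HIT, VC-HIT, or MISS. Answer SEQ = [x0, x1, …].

#0 0x32→b6/s0 MISS; vc=[]
#1 0x46→b8/s0 MISS; vc=[6]
#2 0x47→b8/s0 L1-HIT; vc=[6]
#3 0x35→b6/s0 VC-HIT; vc=[8]
#4 0x34→b6/s0 L1-HIT; vc=[8]
#5 0x36→b6/s0 L1-HIT; vc=[8]
#6 0x34→b6/s0 L1-HIT; vc=[8]
#7 0x32→b6/s0 L1-HIT; vc=[8]
#8 0x44→b8/s0 VC-HIT; vc=[6]
#9 0x30→b6/s0 VC-HIT; vc=[8]
#10 0x47→b8/s0 VC-HIT; vc=[6]
#11 0x37→b6/s0 VC-HIT; vc=[8]
#12 0x34→b6/s0 L1-HIT; vc=[8]
#13 0x31→b6/s0 L1-HIT; vc=[8]
#14 0x57→b10/s0 MISS; vc=[8,6]

SEQ = [MISS, MISS, L1-HIT, VC-HIT, L1-HIT, L1-HIT, L1-HIT, L1-HIT, VC-HIT, VC-HIT, VC-HIT, VC-HIT, L1-HIT, L1-HIT, MISS]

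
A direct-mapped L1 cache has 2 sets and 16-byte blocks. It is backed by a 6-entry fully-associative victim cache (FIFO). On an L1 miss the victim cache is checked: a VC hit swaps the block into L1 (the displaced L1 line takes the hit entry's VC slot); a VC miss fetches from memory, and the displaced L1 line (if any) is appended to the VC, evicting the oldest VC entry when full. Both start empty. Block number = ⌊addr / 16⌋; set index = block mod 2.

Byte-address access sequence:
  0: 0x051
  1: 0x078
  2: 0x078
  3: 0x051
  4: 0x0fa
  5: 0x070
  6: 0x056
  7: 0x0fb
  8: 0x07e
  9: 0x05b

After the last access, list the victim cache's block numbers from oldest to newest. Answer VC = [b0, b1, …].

#0 0x51→b5/s1 MISS; vc=[]
#1 0x78→b7/s1 MISS; vc=[5]
#2 0x78→b7/s1 L1-HIT; vc=[5]
#3 0x51→b5/s1 VC-HIT; vc=[7]
#4 0xfa→b15/s1 MISS; vc=[7,5]
#5 0x70→b7/s1 VC-HIT; vc=[15,5]
#6 0x56→b5/s1 VC-HIT; vc=[15,7]
#7 0xfb→b15/s1 VC-HIT; vc=[5,7]
#8 0x7e→b7/s1 VC-HIT; vc=[5,15]
#9 0x5b→b5/s1 VC-HIT; vc=[7,15]

VC = [7, 15]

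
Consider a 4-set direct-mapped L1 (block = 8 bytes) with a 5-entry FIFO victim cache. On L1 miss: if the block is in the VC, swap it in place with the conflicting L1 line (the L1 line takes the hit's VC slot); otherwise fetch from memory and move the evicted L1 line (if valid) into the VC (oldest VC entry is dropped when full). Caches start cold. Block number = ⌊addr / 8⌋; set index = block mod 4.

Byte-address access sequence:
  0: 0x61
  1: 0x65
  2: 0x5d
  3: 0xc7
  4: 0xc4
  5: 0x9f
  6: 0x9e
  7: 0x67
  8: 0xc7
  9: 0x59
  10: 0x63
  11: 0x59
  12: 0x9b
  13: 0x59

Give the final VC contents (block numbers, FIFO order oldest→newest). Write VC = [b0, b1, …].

VC = [24, 19]

#0 0x61→b12/s0 MISS; vc=[]
#1 0x65→b12/s0 L1-HIT; vc=[]
#2 0x5d→b11/s3 MISS; vc=[]
#3 0xc7→b24/s0 MISS; vc=[12]
#4 0xc4→b24/s0 L1-HIT; vc=[12]
#5 0x9f→b19/s3 MISS; vc=[12,11]
#6 0x9e→b19/s3 L1-HIT; vc=[12,11]
#7 0x67→b12/s0 VC-HIT; vc=[24,11]
#8 0xc7→b24/s0 VC-HIT; vc=[12,11]
#9 0x59→b11/s3 VC-HIT; vc=[12,19]
#10 0x63→b12/s0 VC-HIT; vc=[24,19]
#11 0x59→b11/s3 L1-HIT; vc=[24,19]
#12 0x9b→b19/s3 VC-HIT; vc=[24,11]
#13 0x59→b11/s3 VC-HIT; vc=[24,19]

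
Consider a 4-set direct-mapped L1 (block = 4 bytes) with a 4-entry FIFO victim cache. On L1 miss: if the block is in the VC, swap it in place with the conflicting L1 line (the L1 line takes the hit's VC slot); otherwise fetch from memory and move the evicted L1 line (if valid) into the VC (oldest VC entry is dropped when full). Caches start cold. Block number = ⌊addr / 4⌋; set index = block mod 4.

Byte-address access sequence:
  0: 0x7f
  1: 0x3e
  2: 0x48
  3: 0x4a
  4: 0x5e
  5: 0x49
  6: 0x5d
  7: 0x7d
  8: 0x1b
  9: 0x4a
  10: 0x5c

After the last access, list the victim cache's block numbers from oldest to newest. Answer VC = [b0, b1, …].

VC = [31, 15, 6]

  [0] addr=0x7f blk=31 s=3: MISS | VC []
  [1] addr=0x3e blk=15 s=3: MISS | VC [31]
  [2] addr=0x48 blk=18 s=2: MISS | VC [31]
  [3] addr=0x4a blk=18 s=2: L1-HIT | VC [31]
  [4] addr=0x5e blk=23 s=3: MISS | VC [31, 15]
  [5] addr=0x49 blk=18 s=2: L1-HIT | VC [31, 15]
  [6] addr=0x5d blk=23 s=3: L1-HIT | VC [31, 15]
  [7] addr=0x7d blk=31 s=3: VC-HIT | VC [23, 15]
  [8] addr=0x1b blk=6 s=2: MISS | VC [23, 15, 18]
  [9] addr=0x4a blk=18 s=2: VC-HIT | VC [23, 15, 6]
  [10] addr=0x5c blk=23 s=3: VC-HIT | VC [31, 15, 6]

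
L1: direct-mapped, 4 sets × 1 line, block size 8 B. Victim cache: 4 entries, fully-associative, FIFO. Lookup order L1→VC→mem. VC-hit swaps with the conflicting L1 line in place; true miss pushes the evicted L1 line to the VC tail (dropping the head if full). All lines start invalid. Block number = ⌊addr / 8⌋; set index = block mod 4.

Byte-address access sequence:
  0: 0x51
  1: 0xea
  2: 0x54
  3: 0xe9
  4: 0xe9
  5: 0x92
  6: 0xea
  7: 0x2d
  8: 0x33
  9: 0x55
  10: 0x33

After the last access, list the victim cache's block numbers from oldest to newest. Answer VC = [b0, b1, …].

VC = [10, 29, 18]

#0 0x51→b10/s2 MISS; vc=[]
#1 0xea→b29/s1 MISS; vc=[]
#2 0x54→b10/s2 L1-HIT; vc=[]
#3 0xe9→b29/s1 L1-HIT; vc=[]
#4 0xe9→b29/s1 L1-HIT; vc=[]
#5 0x92→b18/s2 MISS; vc=[10]
#6 0xea→b29/s1 L1-HIT; vc=[10]
#7 0x2d→b5/s1 MISS; vc=[10,29]
#8 0x33→b6/s2 MISS; vc=[10,29,18]
#9 0x55→b10/s2 VC-HIT; vc=[6,29,18]
#10 0x33→b6/s2 VC-HIT; vc=[10,29,18]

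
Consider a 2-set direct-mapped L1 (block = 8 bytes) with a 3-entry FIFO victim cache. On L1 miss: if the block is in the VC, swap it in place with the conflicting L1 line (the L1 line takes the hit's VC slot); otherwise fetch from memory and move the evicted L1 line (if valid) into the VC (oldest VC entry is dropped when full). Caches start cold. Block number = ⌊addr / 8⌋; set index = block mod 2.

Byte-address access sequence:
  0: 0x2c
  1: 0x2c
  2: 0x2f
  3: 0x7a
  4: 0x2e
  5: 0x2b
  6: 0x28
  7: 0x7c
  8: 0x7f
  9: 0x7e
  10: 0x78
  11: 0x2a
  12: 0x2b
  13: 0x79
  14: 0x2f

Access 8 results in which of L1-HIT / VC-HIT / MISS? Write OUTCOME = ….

OUTCOME = L1-HIT

0: 0x2c (blk 5, set 1) → MISS  vc=[]
1: 0x2c (blk 5, set 1) → L1-HIT  vc=[]
2: 0x2f (blk 5, set 1) → L1-HIT  vc=[]
3: 0x7a (blk 15, set 1) → MISS  vc=[5]
4: 0x2e (blk 5, set 1) → VC-HIT  vc=[15]
5: 0x2b (blk 5, set 1) → L1-HIT  vc=[15]
6: 0x28 (blk 5, set 1) → L1-HIT  vc=[15]
7: 0x7c (blk 15, set 1) → VC-HIT  vc=[5]
8: 0x7f (blk 15, set 1) → L1-HIT  vc=[5]
9: 0x7e (blk 15, set 1) → L1-HIT  vc=[5]
10: 0x78 (blk 15, set 1) → L1-HIT  vc=[5]
11: 0x2a (blk 5, set 1) → VC-HIT  vc=[15]
12: 0x2b (blk 5, set 1) → L1-HIT  vc=[15]
13: 0x79 (blk 15, set 1) → VC-HIT  vc=[5]
14: 0x2f (blk 5, set 1) → VC-HIT  vc=[15]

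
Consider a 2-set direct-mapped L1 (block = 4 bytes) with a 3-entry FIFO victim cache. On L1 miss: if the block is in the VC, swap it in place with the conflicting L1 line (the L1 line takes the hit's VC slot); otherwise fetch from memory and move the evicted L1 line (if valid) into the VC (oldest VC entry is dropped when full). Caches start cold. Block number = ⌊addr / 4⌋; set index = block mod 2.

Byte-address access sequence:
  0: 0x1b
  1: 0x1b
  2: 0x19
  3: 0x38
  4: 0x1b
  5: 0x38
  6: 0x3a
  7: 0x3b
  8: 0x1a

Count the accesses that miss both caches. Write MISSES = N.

0: 0x1b (blk 6, set 0) → MISS  vc=[]
1: 0x1b (blk 6, set 0) → L1-HIT  vc=[]
2: 0x19 (blk 6, set 0) → L1-HIT  vc=[]
3: 0x38 (blk 14, set 0) → MISS  vc=[6]
4: 0x1b (blk 6, set 0) → VC-HIT  vc=[14]
5: 0x38 (blk 14, set 0) → VC-HIT  vc=[6]
6: 0x3a (blk 14, set 0) → L1-HIT  vc=[6]
7: 0x3b (blk 14, set 0) → L1-HIT  vc=[6]
8: 0x1a (blk 6, set 0) → VC-HIT  vc=[14]

MISSES = 2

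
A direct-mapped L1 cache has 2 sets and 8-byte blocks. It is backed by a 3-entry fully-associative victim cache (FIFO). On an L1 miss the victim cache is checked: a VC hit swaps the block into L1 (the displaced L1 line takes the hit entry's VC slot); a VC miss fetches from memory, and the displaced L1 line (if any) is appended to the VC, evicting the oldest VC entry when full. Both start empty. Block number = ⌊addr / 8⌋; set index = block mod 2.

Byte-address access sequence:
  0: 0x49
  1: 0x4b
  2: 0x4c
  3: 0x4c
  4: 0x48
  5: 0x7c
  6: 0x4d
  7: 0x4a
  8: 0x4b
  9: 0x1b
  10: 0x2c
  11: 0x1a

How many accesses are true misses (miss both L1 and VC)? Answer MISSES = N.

0: 0x49 (blk 9, set 1) → MISS  vc=[]
1: 0x4b (blk 9, set 1) → L1-HIT  vc=[]
2: 0x4c (blk 9, set 1) → L1-HIT  vc=[]
3: 0x4c (blk 9, set 1) → L1-HIT  vc=[]
4: 0x48 (blk 9, set 1) → L1-HIT  vc=[]
5: 0x7c (blk 15, set 1) → MISS  vc=[9]
6: 0x4d (blk 9, set 1) → VC-HIT  vc=[15]
7: 0x4a (blk 9, set 1) → L1-HIT  vc=[15]
8: 0x4b (blk 9, set 1) → L1-HIT  vc=[15]
9: 0x1b (blk 3, set 1) → MISS  vc=[15, 9]
10: 0x2c (blk 5, set 1) → MISS  vc=[15, 9, 3]
11: 0x1a (blk 3, set 1) → VC-HIT  vc=[15, 9, 5]

MISSES = 4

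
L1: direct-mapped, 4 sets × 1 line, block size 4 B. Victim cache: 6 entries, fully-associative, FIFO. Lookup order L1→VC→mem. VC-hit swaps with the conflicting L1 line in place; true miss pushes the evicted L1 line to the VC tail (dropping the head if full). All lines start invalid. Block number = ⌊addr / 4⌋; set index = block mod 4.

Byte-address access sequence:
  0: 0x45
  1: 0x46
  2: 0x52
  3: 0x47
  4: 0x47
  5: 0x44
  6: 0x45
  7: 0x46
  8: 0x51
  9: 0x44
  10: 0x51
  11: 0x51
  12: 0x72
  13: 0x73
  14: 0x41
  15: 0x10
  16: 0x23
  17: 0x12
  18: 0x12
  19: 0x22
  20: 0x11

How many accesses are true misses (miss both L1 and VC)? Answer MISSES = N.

  [0] addr=0x45 blk=17 s=1: MISS | VC []
  [1] addr=0x46 blk=17 s=1: L1-HIT | VC []
  [2] addr=0x52 blk=20 s=0: MISS | VC []
  [3] addr=0x47 blk=17 s=1: L1-HIT | VC []
  [4] addr=0x47 blk=17 s=1: L1-HIT | VC []
  [5] addr=0x44 blk=17 s=1: L1-HIT | VC []
  [6] addr=0x45 blk=17 s=1: L1-HIT | VC []
  [7] addr=0x46 blk=17 s=1: L1-HIT | VC []
  [8] addr=0x51 blk=20 s=0: L1-HIT | VC []
  [9] addr=0x44 blk=17 s=1: L1-HIT | VC []
  [10] addr=0x51 blk=20 s=0: L1-HIT | VC []
  [11] addr=0x51 blk=20 s=0: L1-HIT | VC []
  [12] addr=0x72 blk=28 s=0: MISS | VC [20]
  [13] addr=0x73 blk=28 s=0: L1-HIT | VC [20]
  [14] addr=0x41 blk=16 s=0: MISS | VC [20, 28]
  [15] addr=0x10 blk=4 s=0: MISS | VC [20, 28, 16]
  [16] addr=0x23 blk=8 s=0: MISS | VC [20, 28, 16, 4]
  [17] addr=0x12 blk=4 s=0: VC-HIT | VC [20, 28, 16, 8]
  [18] addr=0x12 blk=4 s=0: L1-HIT | VC [20, 28, 16, 8]
  [19] addr=0x22 blk=8 s=0: VC-HIT | VC [20, 28, 16, 4]
  [20] addr=0x11 blk=4 s=0: VC-HIT | VC [20, 28, 16, 8]

MISSES = 6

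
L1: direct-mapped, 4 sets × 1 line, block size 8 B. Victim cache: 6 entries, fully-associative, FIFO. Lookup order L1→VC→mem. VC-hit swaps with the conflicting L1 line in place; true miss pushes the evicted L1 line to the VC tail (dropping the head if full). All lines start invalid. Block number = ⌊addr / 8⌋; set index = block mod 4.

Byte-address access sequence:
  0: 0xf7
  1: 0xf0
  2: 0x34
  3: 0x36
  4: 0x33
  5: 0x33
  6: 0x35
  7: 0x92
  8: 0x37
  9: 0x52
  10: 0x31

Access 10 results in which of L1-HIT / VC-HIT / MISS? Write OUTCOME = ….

#0 0xf7→b30/s2 MISS; vc=[]
#1 0xf0→b30/s2 L1-HIT; vc=[]
#2 0x34→b6/s2 MISS; vc=[30]
#3 0x36→b6/s2 L1-HIT; vc=[30]
#4 0x33→b6/s2 L1-HIT; vc=[30]
#5 0x33→b6/s2 L1-HIT; vc=[30]
#6 0x35→b6/s2 L1-HIT; vc=[30]
#7 0x92→b18/s2 MISS; vc=[30,6]
#8 0x37→b6/s2 VC-HIT; vc=[30,18]
#9 0x52→b10/s2 MISS; vc=[30,18,6]
#10 0x31→b6/s2 VC-HIT; vc=[30,18,10]

OUTCOME = VC-HIT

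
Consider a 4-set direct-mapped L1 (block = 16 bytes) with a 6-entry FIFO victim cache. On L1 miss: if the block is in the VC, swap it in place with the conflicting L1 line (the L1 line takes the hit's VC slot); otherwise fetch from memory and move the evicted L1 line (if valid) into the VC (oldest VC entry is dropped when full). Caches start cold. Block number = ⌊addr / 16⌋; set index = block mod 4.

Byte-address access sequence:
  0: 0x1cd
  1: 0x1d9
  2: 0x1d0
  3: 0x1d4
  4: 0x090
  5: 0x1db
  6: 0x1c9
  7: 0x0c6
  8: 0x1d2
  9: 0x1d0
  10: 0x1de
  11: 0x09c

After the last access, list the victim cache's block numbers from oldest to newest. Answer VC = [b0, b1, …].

#0 0x1cd→b28/s0 MISS; vc=[]
#1 0x1d9→b29/s1 MISS; vc=[]
#2 0x1d0→b29/s1 L1-HIT; vc=[]
#3 0x1d4→b29/s1 L1-HIT; vc=[]
#4 0x90→b9/s1 MISS; vc=[29]
#5 0x1db→b29/s1 VC-HIT; vc=[9]
#6 0x1c9→b28/s0 L1-HIT; vc=[9]
#7 0xc6→b12/s0 MISS; vc=[9,28]
#8 0x1d2→b29/s1 L1-HIT; vc=[9,28]
#9 0x1d0→b29/s1 L1-HIT; vc=[9,28]
#10 0x1de→b29/s1 L1-HIT; vc=[9,28]
#11 0x9c→b9/s1 VC-HIT; vc=[29,28]

VC = [29, 28]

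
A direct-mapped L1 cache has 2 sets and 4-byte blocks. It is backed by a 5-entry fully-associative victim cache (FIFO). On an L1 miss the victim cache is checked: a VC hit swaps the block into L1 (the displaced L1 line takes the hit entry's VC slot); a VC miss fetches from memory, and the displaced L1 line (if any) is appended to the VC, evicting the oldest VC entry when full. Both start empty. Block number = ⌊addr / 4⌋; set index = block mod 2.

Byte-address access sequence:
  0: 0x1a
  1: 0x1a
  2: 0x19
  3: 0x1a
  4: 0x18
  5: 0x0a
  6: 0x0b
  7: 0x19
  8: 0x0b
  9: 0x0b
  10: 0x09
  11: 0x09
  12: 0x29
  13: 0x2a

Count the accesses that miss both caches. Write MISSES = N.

  [0] addr=0x1a blk=6 s=0: MISS | VC []
  [1] addr=0x1a blk=6 s=0: L1-HIT | VC []
  [2] addr=0x19 blk=6 s=0: L1-HIT | VC []
  [3] addr=0x1a blk=6 s=0: L1-HIT | VC []
  [4] addr=0x18 blk=6 s=0: L1-HIT | VC []
  [5] addr=0xa blk=2 s=0: MISS | VC [6]
  [6] addr=0xb blk=2 s=0: L1-HIT | VC [6]
  [7] addr=0x19 blk=6 s=0: VC-HIT | VC [2]
  [8] addr=0xb blk=2 s=0: VC-HIT | VC [6]
  [9] addr=0xb blk=2 s=0: L1-HIT | VC [6]
  [10] addr=0x9 blk=2 s=0: L1-HIT | VC [6]
  [11] addr=0x9 blk=2 s=0: L1-HIT | VC [6]
  [12] addr=0x29 blk=10 s=0: MISS | VC [6, 2]
  [13] addr=0x2a blk=10 s=0: L1-HIT | VC [6, 2]

MISSES = 3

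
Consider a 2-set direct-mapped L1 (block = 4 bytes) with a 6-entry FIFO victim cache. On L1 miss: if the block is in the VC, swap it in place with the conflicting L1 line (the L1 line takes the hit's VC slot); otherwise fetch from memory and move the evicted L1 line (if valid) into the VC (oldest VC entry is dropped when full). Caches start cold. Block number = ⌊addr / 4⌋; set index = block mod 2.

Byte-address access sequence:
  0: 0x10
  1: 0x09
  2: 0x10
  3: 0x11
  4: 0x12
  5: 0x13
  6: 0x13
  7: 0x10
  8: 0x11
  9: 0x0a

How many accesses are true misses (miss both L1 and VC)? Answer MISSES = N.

0: 0x10 (blk 4, set 0) → MISS  vc=[]
1: 0x9 (blk 2, set 0) → MISS  vc=[4]
2: 0x10 (blk 4, set 0) → VC-HIT  vc=[2]
3: 0x11 (blk 4, set 0) → L1-HIT  vc=[2]
4: 0x12 (blk 4, set 0) → L1-HIT  vc=[2]
5: 0x13 (blk 4, set 0) → L1-HIT  vc=[2]
6: 0x13 (blk 4, set 0) → L1-HIT  vc=[2]
7: 0x10 (blk 4, set 0) → L1-HIT  vc=[2]
8: 0x11 (blk 4, set 0) → L1-HIT  vc=[2]
9: 0xa (blk 2, set 0) → VC-HIT  vc=[4]

MISSES = 2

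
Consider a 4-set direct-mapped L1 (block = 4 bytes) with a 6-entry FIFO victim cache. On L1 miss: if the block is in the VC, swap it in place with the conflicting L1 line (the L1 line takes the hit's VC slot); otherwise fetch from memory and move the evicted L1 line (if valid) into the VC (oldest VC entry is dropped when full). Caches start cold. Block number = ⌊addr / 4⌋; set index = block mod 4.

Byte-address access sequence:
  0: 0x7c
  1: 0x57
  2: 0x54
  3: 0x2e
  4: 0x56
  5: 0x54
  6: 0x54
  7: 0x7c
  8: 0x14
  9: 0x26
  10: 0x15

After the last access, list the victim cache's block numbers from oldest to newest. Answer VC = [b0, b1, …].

VC = [11, 21, 9]

#0 0x7c→b31/s3 MISS; vc=[]
#1 0x57→b21/s1 MISS; vc=[]
#2 0x54→b21/s1 L1-HIT; vc=[]
#3 0x2e→b11/s3 MISS; vc=[31]
#4 0x56→b21/s1 L1-HIT; vc=[31]
#5 0x54→b21/s1 L1-HIT; vc=[31]
#6 0x54→b21/s1 L1-HIT; vc=[31]
#7 0x7c→b31/s3 VC-HIT; vc=[11]
#8 0x14→b5/s1 MISS; vc=[11,21]
#9 0x26→b9/s1 MISS; vc=[11,21,5]
#10 0x15→b5/s1 VC-HIT; vc=[11,21,9]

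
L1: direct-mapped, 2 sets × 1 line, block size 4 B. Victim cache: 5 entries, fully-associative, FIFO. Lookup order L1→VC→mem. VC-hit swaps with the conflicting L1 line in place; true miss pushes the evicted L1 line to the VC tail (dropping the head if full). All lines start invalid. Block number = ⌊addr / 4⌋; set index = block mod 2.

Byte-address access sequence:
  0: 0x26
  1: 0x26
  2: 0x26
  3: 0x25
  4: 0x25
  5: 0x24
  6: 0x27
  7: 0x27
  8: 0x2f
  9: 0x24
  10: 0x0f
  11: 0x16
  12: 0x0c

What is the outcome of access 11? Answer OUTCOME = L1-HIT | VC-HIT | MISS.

OUTCOME = MISS

#0 0x26→b9/s1 MISS; vc=[]
#1 0x26→b9/s1 L1-HIT; vc=[]
#2 0x26→b9/s1 L1-HIT; vc=[]
#3 0x25→b9/s1 L1-HIT; vc=[]
#4 0x25→b9/s1 L1-HIT; vc=[]
#5 0x24→b9/s1 L1-HIT; vc=[]
#6 0x27→b9/s1 L1-HIT; vc=[]
#7 0x27→b9/s1 L1-HIT; vc=[]
#8 0x2f→b11/s1 MISS; vc=[9]
#9 0x24→b9/s1 VC-HIT; vc=[11]
#10 0xf→b3/s1 MISS; vc=[11,9]
#11 0x16→b5/s1 MISS; vc=[11,9,3]
#12 0xc→b3/s1 VC-HIT; vc=[11,9,5]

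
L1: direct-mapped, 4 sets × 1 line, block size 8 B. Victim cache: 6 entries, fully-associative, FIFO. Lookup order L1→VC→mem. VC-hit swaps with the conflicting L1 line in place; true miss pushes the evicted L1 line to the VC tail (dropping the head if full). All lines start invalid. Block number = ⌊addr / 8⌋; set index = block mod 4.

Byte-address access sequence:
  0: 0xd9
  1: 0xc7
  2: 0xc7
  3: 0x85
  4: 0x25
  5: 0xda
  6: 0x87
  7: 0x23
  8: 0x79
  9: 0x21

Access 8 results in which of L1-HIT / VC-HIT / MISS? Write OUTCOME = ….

#0 0xd9→b27/s3 MISS; vc=[]
#1 0xc7→b24/s0 MISS; vc=[]
#2 0xc7→b24/s0 L1-HIT; vc=[]
#3 0x85→b16/s0 MISS; vc=[24]
#4 0x25→b4/s0 MISS; vc=[24,16]
#5 0xda→b27/s3 L1-HIT; vc=[24,16]
#6 0x87→b16/s0 VC-HIT; vc=[24,4]
#7 0x23→b4/s0 VC-HIT; vc=[24,16]
#8 0x79→b15/s3 MISS; vc=[24,16,27]
#9 0x21→b4/s0 L1-HIT; vc=[24,16,27]

OUTCOME = MISS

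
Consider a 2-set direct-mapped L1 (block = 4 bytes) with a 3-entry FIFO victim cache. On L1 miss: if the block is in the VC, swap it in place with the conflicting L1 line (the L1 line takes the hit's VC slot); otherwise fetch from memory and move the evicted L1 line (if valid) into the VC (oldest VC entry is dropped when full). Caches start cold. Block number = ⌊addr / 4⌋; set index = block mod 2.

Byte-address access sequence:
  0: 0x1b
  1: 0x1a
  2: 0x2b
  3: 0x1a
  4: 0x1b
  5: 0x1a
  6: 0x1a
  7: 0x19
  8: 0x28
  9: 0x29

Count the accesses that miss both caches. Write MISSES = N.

  [0] addr=0x1b blk=6 s=0: MISS | VC []
  [1] addr=0x1a blk=6 s=0: L1-HIT | VC []
  [2] addr=0x2b blk=10 s=0: MISS | VC [6]
  [3] addr=0x1a blk=6 s=0: VC-HIT | VC [10]
  [4] addr=0x1b blk=6 s=0: L1-HIT | VC [10]
  [5] addr=0x1a blk=6 s=0: L1-HIT | VC [10]
  [6] addr=0x1a blk=6 s=0: L1-HIT | VC [10]
  [7] addr=0x19 blk=6 s=0: L1-HIT | VC [10]
  [8] addr=0x28 blk=10 s=0: VC-HIT | VC [6]
  [9] addr=0x29 blk=10 s=0: L1-HIT | VC [6]

MISSES = 2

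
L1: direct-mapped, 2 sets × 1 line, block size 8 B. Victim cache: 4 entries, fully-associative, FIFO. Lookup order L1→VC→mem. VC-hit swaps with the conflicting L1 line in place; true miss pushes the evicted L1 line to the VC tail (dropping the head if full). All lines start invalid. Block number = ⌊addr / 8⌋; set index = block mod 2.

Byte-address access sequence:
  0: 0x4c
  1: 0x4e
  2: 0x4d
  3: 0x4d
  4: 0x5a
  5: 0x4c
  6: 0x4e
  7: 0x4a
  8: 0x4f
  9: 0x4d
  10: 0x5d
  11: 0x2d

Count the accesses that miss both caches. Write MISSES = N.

  [0] addr=0x4c blk=9 s=1: MISS | VC []
  [1] addr=0x4e blk=9 s=1: L1-HIT | VC []
  [2] addr=0x4d blk=9 s=1: L1-HIT | VC []
  [3] addr=0x4d blk=9 s=1: L1-HIT | VC []
  [4] addr=0x5a blk=11 s=1: MISS | VC [9]
  [5] addr=0x4c blk=9 s=1: VC-HIT | VC [11]
  [6] addr=0x4e blk=9 s=1: L1-HIT | VC [11]
  [7] addr=0x4a blk=9 s=1: L1-HIT | VC [11]
  [8] addr=0x4f blk=9 s=1: L1-HIT | VC [11]
  [9] addr=0x4d blk=9 s=1: L1-HIT | VC [11]
  [10] addr=0x5d blk=11 s=1: VC-HIT | VC [9]
  [11] addr=0x2d blk=5 s=1: MISS | VC [9, 11]

MISSES = 3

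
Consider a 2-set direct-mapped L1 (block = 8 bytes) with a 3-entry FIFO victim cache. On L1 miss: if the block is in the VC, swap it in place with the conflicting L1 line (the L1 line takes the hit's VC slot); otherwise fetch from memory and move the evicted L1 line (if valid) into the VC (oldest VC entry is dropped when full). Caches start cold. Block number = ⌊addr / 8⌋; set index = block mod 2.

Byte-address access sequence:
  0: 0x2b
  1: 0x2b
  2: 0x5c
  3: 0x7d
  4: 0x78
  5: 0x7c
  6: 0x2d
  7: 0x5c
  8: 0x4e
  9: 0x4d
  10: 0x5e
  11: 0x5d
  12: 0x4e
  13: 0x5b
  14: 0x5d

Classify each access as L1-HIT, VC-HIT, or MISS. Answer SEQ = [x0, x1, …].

SEQ = [MISS, L1-HIT, MISS, MISS, L1-HIT, L1-HIT, VC-HIT, VC-HIT, MISS, L1-HIT, VC-HIT, L1-HIT, VC-HIT, VC-HIT, L1-HIT]

  [0] addr=0x2b blk=5 s=1: MISS | VC []
  [1] addr=0x2b blk=5 s=1: L1-HIT | VC []
  [2] addr=0x5c blk=11 s=1: MISS | VC [5]
  [3] addr=0x7d blk=15 s=1: MISS | VC [5, 11]
  [4] addr=0x78 blk=15 s=1: L1-HIT | VC [5, 11]
  [5] addr=0x7c blk=15 s=1: L1-HIT | VC [5, 11]
  [6] addr=0x2d blk=5 s=1: VC-HIT | VC [15, 11]
  [7] addr=0x5c blk=11 s=1: VC-HIT | VC [15, 5]
  [8] addr=0x4e blk=9 s=1: MISS | VC [15, 5, 11]
  [9] addr=0x4d blk=9 s=1: L1-HIT | VC [15, 5, 11]
  [10] addr=0x5e blk=11 s=1: VC-HIT | VC [15, 5, 9]
  [11] addr=0x5d blk=11 s=1: L1-HIT | VC [15, 5, 9]
  [12] addr=0x4e blk=9 s=1: VC-HIT | VC [15, 5, 11]
  [13] addr=0x5b blk=11 s=1: VC-HIT | VC [15, 5, 9]
  [14] addr=0x5d blk=11 s=1: L1-HIT | VC [15, 5, 9]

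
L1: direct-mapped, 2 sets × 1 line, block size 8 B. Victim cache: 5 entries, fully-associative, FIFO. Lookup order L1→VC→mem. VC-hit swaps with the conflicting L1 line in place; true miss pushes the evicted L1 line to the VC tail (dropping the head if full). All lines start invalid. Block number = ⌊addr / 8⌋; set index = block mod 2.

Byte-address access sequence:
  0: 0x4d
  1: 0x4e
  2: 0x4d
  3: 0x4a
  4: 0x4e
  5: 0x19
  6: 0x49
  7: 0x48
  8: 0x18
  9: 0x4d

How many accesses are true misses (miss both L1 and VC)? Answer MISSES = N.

#0 0x4d→b9/s1 MISS; vc=[]
#1 0x4e→b9/s1 L1-HIT; vc=[]
#2 0x4d→b9/s1 L1-HIT; vc=[]
#3 0x4a→b9/s1 L1-HIT; vc=[]
#4 0x4e→b9/s1 L1-HIT; vc=[]
#5 0x19→b3/s1 MISS; vc=[9]
#6 0x49→b9/s1 VC-HIT; vc=[3]
#7 0x48→b9/s1 L1-HIT; vc=[3]
#8 0x18→b3/s1 VC-HIT; vc=[9]
#9 0x4d→b9/s1 VC-HIT; vc=[3]

MISSES = 2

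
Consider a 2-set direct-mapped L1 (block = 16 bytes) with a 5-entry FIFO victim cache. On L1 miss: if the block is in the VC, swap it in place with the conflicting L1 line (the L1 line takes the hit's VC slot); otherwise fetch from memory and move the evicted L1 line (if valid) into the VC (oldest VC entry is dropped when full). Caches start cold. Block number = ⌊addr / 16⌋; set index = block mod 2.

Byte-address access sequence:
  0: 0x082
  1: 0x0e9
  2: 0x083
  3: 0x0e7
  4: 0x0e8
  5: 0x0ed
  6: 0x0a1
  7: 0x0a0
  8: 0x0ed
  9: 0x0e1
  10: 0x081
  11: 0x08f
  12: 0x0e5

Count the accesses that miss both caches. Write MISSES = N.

  [0] addr=0x82 blk=8 s=0: MISS | VC []
  [1] addr=0xe9 blk=14 s=0: MISS | VC [8]
  [2] addr=0x83 blk=8 s=0: VC-HIT | VC [14]
  [3] addr=0xe7 blk=14 s=0: VC-HIT | VC [8]
  [4] addr=0xe8 blk=14 s=0: L1-HIT | VC [8]
  [5] addr=0xed blk=14 s=0: L1-HIT | VC [8]
  [6] addr=0xa1 blk=10 s=0: MISS | VC [8, 14]
  [7] addr=0xa0 blk=10 s=0: L1-HIT | VC [8, 14]
  [8] addr=0xed blk=14 s=0: VC-HIT | VC [8, 10]
  [9] addr=0xe1 blk=14 s=0: L1-HIT | VC [8, 10]
  [10] addr=0x81 blk=8 s=0: VC-HIT | VC [14, 10]
  [11] addr=0x8f blk=8 s=0: L1-HIT | VC [14, 10]
  [12] addr=0xe5 blk=14 s=0: VC-HIT | VC [8, 10]

MISSES = 3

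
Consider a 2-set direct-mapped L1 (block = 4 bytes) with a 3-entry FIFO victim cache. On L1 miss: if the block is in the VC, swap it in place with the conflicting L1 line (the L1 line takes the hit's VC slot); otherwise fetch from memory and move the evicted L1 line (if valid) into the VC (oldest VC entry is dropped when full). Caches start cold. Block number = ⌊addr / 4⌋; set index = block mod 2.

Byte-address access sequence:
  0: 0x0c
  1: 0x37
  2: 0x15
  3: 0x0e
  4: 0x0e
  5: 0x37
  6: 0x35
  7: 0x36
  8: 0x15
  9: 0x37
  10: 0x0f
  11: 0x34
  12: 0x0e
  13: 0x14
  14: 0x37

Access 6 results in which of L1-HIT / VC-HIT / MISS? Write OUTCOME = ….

  [0] addr=0xc blk=3 s=1: MISS | VC []
  [1] addr=0x37 blk=13 s=1: MISS | VC [3]
  [2] addr=0x15 blk=5 s=1: MISS | VC [3, 13]
  [3] addr=0xe blk=3 s=1: VC-HIT | VC [5, 13]
  [4] addr=0xe blk=3 s=1: L1-HIT | VC [5, 13]
  [5] addr=0x37 blk=13 s=1: VC-HIT | VC [5, 3]
  [6] addr=0x35 blk=13 s=1: L1-HIT | VC [5, 3]
  [7] addr=0x36 blk=13 s=1: L1-HIT | VC [5, 3]
  [8] addr=0x15 blk=5 s=1: VC-HIT | VC [13, 3]
  [9] addr=0x37 blk=13 s=1: VC-HIT | VC [5, 3]
  [10] addr=0xf blk=3 s=1: VC-HIT | VC [5, 13]
  [11] addr=0x34 blk=13 s=1: VC-HIT | VC [5, 3]
  [12] addr=0xe blk=3 s=1: VC-HIT | VC [5, 13]
  [13] addr=0x14 blk=5 s=1: VC-HIT | VC [3, 13]
  [14] addr=0x37 blk=13 s=1: VC-HIT | VC [3, 5]

OUTCOME = L1-HIT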